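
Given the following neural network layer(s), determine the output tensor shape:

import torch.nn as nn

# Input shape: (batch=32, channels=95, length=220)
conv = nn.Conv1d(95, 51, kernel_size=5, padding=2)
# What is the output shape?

Input shape: (32, 95, 220)
Output shape: (32, 51, 220)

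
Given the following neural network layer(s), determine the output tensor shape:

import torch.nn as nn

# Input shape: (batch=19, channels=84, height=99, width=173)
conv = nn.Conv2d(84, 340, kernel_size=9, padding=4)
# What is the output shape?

Input shape: (19, 84, 99, 173)
Output shape: (19, 340, 99, 173)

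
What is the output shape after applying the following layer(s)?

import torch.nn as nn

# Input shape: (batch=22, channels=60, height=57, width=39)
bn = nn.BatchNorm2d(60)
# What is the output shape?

Input shape: (22, 60, 57, 39)
Output shape: (22, 60, 57, 39)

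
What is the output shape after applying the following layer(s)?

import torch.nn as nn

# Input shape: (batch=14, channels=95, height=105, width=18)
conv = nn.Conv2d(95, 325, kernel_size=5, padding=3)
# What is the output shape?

Input shape: (14, 95, 105, 18)
Output shape: (14, 325, 107, 20)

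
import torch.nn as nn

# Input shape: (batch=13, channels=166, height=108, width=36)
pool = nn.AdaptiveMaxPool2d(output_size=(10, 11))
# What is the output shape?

Input shape: (13, 166, 108, 36)
Output shape: (13, 166, 10, 11)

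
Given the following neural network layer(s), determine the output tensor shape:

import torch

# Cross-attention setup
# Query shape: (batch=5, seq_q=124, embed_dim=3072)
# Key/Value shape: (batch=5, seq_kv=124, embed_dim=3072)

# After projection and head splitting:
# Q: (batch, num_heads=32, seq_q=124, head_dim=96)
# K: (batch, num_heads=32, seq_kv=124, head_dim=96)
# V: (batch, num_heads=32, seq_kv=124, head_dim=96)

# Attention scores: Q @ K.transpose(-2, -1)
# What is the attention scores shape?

Input shape: (5, 124, 3072)
Output shape: (5, 32, 124, 124)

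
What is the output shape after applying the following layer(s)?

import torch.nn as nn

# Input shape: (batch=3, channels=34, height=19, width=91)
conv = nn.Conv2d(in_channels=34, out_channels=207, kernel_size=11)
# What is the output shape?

Input shape: (3, 34, 19, 91)
Output shape: (3, 207, 9, 81)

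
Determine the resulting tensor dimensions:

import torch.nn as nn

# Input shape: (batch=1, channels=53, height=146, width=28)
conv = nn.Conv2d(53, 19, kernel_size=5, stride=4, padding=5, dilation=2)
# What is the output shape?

Input shape: (1, 53, 146, 28)
Output shape: (1, 19, 37, 8)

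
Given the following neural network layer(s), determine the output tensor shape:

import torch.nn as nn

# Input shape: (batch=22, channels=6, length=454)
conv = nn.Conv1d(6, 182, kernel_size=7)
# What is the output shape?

Input shape: (22, 6, 454)
Output shape: (22, 182, 448)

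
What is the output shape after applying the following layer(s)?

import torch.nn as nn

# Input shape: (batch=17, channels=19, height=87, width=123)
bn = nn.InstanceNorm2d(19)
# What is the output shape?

Input shape: (17, 19, 87, 123)
Output shape: (17, 19, 87, 123)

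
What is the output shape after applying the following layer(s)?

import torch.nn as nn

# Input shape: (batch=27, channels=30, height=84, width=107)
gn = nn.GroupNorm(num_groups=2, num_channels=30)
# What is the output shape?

Input shape: (27, 30, 84, 107)
Output shape: (27, 30, 84, 107)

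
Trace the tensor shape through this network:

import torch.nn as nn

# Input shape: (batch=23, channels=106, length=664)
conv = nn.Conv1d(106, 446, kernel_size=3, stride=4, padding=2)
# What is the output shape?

Input shape: (23, 106, 664)
Output shape: (23, 446, 167)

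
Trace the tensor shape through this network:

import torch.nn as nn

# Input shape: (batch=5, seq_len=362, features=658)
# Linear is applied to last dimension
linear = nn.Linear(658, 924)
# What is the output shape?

Input shape: (5, 362, 658)
Output shape: (5, 362, 924)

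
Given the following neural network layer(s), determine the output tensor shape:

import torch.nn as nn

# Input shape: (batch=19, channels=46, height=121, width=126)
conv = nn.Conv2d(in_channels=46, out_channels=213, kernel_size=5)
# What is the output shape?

Input shape: (19, 46, 121, 126)
Output shape: (19, 213, 117, 122)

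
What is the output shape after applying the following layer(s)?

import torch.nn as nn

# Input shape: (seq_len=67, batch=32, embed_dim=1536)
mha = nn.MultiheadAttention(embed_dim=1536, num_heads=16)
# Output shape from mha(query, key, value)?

Input shape: (67, 32, 1536)
Output shape: (67, 32, 1536)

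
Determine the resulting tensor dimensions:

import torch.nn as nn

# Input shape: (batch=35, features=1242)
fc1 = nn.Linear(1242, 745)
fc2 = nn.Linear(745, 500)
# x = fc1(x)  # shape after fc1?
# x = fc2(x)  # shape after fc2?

Input shape: (35, 1242)
  -> after fc1: (35, 745)
Output shape: (35, 500)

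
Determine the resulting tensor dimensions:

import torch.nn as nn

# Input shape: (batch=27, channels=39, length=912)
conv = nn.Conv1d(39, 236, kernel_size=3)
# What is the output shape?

Input shape: (27, 39, 912)
Output shape: (27, 236, 910)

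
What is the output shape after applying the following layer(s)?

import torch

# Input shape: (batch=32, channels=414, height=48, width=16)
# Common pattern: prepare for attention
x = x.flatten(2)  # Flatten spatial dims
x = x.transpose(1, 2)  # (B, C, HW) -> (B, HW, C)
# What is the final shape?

Input shape: (32, 414, 48, 16)
  -> after flatten(2): (32, 414, 768)
Output shape: (32, 768, 414)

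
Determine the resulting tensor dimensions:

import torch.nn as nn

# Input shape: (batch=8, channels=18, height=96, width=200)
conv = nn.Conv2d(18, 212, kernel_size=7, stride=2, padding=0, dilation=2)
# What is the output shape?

Input shape: (8, 18, 96, 200)
Output shape: (8, 212, 42, 94)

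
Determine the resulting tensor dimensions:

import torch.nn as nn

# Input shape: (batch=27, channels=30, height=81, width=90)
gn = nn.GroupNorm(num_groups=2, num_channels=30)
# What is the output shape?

Input shape: (27, 30, 81, 90)
Output shape: (27, 30, 81, 90)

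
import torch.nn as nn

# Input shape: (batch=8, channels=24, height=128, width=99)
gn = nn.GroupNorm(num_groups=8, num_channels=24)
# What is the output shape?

Input shape: (8, 24, 128, 99)
Output shape: (8, 24, 128, 99)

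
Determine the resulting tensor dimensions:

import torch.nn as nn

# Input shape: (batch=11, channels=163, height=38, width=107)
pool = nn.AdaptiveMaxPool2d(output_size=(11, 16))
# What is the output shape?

Input shape: (11, 163, 38, 107)
Output shape: (11, 163, 11, 16)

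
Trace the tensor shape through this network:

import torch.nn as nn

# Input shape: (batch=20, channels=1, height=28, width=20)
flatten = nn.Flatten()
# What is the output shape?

Input shape: (20, 1, 28, 20)
Output shape: (20, 560)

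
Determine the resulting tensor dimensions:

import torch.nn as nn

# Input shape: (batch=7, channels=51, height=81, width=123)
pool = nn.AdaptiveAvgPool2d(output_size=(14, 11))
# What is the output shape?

Input shape: (7, 51, 81, 123)
Output shape: (7, 51, 14, 11)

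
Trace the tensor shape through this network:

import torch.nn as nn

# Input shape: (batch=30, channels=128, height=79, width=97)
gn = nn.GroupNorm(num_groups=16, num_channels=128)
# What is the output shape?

Input shape: (30, 128, 79, 97)
Output shape: (30, 128, 79, 97)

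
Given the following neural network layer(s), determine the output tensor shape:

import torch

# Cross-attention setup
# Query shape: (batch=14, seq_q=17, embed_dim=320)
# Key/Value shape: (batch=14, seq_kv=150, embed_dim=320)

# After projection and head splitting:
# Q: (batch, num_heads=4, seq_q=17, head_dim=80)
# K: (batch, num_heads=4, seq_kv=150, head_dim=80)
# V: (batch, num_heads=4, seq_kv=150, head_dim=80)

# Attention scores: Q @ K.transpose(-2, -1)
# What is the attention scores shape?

Input shape: (14, 17, 320)
Output shape: (14, 4, 17, 150)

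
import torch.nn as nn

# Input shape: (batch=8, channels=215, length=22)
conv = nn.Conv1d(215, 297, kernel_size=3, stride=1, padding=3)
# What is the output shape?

Input shape: (8, 215, 22)
Output shape: (8, 297, 26)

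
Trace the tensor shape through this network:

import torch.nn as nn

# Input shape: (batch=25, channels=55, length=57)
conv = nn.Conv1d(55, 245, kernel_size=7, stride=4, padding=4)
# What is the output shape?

Input shape: (25, 55, 57)
Output shape: (25, 245, 15)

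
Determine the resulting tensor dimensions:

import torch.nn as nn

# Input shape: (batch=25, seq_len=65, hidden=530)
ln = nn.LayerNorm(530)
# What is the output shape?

Input shape: (25, 65, 530)
Output shape: (25, 65, 530)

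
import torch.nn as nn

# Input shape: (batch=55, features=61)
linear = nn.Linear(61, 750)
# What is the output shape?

Input shape: (55, 61)
Output shape: (55, 750)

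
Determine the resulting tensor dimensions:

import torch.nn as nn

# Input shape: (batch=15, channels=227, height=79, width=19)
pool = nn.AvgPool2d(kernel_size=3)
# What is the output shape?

Input shape: (15, 227, 79, 19)
Output shape: (15, 227, 26, 6)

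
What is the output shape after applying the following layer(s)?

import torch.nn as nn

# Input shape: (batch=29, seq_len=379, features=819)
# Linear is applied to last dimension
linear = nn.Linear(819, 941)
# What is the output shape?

Input shape: (29, 379, 819)
Output shape: (29, 379, 941)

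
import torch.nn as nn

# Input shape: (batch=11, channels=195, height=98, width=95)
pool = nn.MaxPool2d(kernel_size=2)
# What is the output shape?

Input shape: (11, 195, 98, 95)
Output shape: (11, 195, 49, 47)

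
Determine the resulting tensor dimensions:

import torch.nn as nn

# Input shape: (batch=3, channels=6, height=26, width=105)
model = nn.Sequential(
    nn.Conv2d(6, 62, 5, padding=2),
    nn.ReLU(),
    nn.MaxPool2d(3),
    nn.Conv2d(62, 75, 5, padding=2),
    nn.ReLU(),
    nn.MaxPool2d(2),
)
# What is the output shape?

Input shape: (3, 6, 26, 105)
  -> after first Conv2d: (3, 62, 26, 105)
  -> after first MaxPool2d: (3, 62, 8, 35)
  -> after second Conv2d: (3, 75, 8, 35)
Output shape: (3, 75, 4, 17)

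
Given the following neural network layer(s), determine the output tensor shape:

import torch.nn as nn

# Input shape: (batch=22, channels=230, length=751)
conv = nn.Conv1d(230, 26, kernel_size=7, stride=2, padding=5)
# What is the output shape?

Input shape: (22, 230, 751)
Output shape: (22, 26, 378)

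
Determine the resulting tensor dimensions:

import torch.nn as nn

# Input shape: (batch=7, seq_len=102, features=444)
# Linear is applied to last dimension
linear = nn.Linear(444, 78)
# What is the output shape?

Input shape: (7, 102, 444)
Output shape: (7, 102, 78)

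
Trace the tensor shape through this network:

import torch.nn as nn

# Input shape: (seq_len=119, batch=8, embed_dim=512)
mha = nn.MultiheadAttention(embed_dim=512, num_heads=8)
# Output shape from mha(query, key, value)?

Input shape: (119, 8, 512)
Output shape: (119, 8, 512)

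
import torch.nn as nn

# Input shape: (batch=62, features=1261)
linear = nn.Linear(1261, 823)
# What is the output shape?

Input shape: (62, 1261)
Output shape: (62, 823)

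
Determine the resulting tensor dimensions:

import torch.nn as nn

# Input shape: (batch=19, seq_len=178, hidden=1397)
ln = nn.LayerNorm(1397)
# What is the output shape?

Input shape: (19, 178, 1397)
Output shape: (19, 178, 1397)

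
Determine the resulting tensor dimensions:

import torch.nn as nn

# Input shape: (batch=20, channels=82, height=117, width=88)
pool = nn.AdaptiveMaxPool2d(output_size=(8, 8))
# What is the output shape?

Input shape: (20, 82, 117, 88)
Output shape: (20, 82, 8, 8)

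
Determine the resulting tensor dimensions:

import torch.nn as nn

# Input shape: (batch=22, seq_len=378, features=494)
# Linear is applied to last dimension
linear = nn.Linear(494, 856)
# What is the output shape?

Input shape: (22, 378, 494)
Output shape: (22, 378, 856)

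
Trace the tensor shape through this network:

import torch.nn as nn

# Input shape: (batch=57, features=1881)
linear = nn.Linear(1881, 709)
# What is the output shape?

Input shape: (57, 1881)
Output shape: (57, 709)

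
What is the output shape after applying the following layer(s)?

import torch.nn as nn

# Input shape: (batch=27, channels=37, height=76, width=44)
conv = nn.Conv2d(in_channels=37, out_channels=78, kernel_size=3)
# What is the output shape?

Input shape: (27, 37, 76, 44)
Output shape: (27, 78, 74, 42)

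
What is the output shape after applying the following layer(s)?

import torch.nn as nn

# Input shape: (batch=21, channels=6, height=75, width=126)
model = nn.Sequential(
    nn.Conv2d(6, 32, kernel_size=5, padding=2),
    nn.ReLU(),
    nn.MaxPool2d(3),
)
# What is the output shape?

Input shape: (21, 6, 75, 126)
  -> after Conv2d: (21, 32, 75, 126)
  -> after ReLU: (21, 32, 75, 126)
Output shape: (21, 32, 25, 42)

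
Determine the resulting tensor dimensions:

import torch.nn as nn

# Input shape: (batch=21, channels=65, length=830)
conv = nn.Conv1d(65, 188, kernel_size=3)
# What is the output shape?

Input shape: (21, 65, 830)
Output shape: (21, 188, 828)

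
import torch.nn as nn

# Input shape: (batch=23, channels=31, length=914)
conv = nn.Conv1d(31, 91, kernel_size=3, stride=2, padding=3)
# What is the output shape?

Input shape: (23, 31, 914)
Output shape: (23, 91, 459)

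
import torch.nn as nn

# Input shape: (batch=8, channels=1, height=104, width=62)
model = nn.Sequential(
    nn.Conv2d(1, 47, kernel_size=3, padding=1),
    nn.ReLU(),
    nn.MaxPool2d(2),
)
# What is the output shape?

Input shape: (8, 1, 104, 62)
  -> after Conv2d: (8, 47, 104, 62)
  -> after ReLU: (8, 47, 104, 62)
Output shape: (8, 47, 52, 31)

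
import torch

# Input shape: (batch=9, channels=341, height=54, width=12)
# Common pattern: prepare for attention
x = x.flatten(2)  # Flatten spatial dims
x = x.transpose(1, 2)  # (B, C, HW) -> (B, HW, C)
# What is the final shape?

Input shape: (9, 341, 54, 12)
  -> after flatten(2): (9, 341, 648)
Output shape: (9, 648, 341)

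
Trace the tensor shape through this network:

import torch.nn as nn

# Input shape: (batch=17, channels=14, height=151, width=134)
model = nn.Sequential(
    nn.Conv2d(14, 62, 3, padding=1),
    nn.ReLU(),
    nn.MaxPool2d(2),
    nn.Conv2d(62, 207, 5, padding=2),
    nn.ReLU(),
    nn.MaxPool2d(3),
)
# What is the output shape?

Input shape: (17, 14, 151, 134)
  -> after first Conv2d: (17, 62, 151, 134)
  -> after first MaxPool2d: (17, 62, 75, 67)
  -> after second Conv2d: (17, 207, 75, 67)
Output shape: (17, 207, 25, 22)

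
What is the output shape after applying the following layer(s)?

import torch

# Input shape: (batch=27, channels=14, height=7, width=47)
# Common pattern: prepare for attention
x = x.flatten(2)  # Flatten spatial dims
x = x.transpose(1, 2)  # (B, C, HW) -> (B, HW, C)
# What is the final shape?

Input shape: (27, 14, 7, 47)
  -> after flatten(2): (27, 14, 329)
Output shape: (27, 329, 14)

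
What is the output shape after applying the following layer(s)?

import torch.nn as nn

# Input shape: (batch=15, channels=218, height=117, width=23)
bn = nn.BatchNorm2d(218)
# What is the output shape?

Input shape: (15, 218, 117, 23)
Output shape: (15, 218, 117, 23)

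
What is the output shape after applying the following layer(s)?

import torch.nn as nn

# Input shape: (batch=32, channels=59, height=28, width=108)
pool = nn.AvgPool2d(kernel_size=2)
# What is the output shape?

Input shape: (32, 59, 28, 108)
Output shape: (32, 59, 14, 54)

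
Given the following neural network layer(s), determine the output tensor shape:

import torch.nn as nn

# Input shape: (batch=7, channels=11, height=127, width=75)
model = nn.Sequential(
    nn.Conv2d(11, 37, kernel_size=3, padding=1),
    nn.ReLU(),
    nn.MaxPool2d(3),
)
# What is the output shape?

Input shape: (7, 11, 127, 75)
  -> after Conv2d: (7, 37, 127, 75)
  -> after ReLU: (7, 37, 127, 75)
Output shape: (7, 37, 42, 25)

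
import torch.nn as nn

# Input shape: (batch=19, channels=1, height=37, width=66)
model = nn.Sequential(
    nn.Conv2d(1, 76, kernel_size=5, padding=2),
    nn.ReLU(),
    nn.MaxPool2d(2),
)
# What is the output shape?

Input shape: (19, 1, 37, 66)
  -> after Conv2d: (19, 76, 37, 66)
  -> after ReLU: (19, 76, 37, 66)
Output shape: (19, 76, 18, 33)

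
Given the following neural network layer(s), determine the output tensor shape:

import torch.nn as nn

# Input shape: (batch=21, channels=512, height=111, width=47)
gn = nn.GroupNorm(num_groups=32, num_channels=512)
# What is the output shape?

Input shape: (21, 512, 111, 47)
Output shape: (21, 512, 111, 47)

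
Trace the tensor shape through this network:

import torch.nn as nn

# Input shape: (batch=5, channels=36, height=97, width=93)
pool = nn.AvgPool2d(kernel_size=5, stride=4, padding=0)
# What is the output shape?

Input shape: (5, 36, 97, 93)
Output shape: (5, 36, 24, 23)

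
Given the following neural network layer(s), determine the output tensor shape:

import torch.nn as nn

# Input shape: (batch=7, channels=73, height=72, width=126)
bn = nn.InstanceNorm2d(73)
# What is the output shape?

Input shape: (7, 73, 72, 126)
Output shape: (7, 73, 72, 126)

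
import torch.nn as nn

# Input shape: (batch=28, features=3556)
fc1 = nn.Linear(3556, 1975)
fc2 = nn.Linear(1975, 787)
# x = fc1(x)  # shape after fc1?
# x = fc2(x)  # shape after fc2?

Input shape: (28, 3556)
  -> after fc1: (28, 1975)
Output shape: (28, 787)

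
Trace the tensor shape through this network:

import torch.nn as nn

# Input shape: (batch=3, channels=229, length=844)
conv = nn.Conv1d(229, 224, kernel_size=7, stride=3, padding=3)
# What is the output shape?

Input shape: (3, 229, 844)
Output shape: (3, 224, 282)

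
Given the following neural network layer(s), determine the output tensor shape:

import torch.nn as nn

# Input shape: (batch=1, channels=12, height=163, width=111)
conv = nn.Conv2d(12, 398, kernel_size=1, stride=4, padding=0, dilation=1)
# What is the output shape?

Input shape: (1, 12, 163, 111)
Output shape: (1, 398, 41, 28)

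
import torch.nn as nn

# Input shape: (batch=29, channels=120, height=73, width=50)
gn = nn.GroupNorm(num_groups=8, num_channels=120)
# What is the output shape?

Input shape: (29, 120, 73, 50)
Output shape: (29, 120, 73, 50)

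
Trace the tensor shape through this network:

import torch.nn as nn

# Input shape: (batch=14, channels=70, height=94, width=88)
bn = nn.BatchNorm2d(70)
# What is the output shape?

Input shape: (14, 70, 94, 88)
Output shape: (14, 70, 94, 88)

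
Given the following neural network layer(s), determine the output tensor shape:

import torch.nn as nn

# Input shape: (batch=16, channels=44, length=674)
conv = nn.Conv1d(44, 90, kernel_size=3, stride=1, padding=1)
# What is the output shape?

Input shape: (16, 44, 674)
Output shape: (16, 90, 674)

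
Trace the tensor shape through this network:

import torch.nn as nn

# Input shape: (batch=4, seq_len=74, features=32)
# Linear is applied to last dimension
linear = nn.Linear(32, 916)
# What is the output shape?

Input shape: (4, 74, 32)
Output shape: (4, 74, 916)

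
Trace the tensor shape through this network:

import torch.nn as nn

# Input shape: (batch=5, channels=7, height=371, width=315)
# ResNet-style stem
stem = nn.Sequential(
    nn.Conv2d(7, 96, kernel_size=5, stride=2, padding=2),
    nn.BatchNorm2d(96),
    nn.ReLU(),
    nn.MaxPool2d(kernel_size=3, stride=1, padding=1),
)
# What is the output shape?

Input shape: (5, 7, 371, 315)
  -> after Conv2d 5x5 stride=2: (5, 96, 186, 158)
Output shape: (5, 96, 186, 158)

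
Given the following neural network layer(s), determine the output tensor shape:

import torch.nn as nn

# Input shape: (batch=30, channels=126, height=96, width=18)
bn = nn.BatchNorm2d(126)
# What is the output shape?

Input shape: (30, 126, 96, 18)
Output shape: (30, 126, 96, 18)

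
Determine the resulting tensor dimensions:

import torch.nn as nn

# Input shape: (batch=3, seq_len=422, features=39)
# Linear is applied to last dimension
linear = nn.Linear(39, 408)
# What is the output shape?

Input shape: (3, 422, 39)
Output shape: (3, 422, 408)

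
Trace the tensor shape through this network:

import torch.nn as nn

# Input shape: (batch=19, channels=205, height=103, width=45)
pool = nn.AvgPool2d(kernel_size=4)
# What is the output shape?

Input shape: (19, 205, 103, 45)
Output shape: (19, 205, 25, 11)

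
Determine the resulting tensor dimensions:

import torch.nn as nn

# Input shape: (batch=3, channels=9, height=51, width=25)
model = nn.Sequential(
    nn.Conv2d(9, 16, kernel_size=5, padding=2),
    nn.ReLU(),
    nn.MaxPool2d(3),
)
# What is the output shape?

Input shape: (3, 9, 51, 25)
  -> after Conv2d: (3, 16, 51, 25)
  -> after ReLU: (3, 16, 51, 25)
Output shape: (3, 16, 17, 8)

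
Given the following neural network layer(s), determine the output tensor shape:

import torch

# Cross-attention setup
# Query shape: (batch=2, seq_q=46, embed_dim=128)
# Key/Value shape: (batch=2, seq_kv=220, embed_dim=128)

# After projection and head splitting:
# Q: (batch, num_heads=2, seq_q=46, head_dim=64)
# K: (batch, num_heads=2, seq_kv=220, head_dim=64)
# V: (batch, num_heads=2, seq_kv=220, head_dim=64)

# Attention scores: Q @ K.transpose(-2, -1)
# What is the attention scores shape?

Input shape: (2, 46, 128)
Output shape: (2, 2, 46, 220)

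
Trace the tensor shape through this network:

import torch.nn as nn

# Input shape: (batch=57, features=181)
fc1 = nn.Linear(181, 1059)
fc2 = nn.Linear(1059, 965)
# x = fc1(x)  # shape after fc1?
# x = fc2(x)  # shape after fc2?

Input shape: (57, 181)
  -> after fc1: (57, 1059)
Output shape: (57, 965)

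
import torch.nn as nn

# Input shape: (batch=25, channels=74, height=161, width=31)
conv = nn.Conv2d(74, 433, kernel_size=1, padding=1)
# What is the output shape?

Input shape: (25, 74, 161, 31)
Output shape: (25, 433, 163, 33)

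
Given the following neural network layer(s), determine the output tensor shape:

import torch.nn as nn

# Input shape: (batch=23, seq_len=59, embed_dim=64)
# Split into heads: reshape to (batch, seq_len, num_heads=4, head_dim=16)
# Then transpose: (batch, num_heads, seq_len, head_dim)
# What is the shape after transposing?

Input shape: (23, 59, 64)
  -> after reshape: (23, 59, 4, 16)
Output shape: (23, 4, 59, 16)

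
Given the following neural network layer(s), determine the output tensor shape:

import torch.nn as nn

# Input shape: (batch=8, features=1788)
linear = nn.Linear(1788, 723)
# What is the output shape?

Input shape: (8, 1788)
Output shape: (8, 723)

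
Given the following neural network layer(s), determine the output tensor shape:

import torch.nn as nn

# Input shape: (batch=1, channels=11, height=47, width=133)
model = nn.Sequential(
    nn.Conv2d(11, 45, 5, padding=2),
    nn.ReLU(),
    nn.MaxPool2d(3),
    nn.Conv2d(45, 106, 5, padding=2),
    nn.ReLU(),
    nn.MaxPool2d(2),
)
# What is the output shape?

Input shape: (1, 11, 47, 133)
  -> after first Conv2d: (1, 45, 47, 133)
  -> after first MaxPool2d: (1, 45, 15, 44)
  -> after second Conv2d: (1, 106, 15, 44)
Output shape: (1, 106, 7, 22)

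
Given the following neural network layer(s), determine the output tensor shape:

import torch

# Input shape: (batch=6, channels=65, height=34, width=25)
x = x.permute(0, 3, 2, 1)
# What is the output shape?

Input shape: (6, 65, 34, 25)
Output shape: (6, 25, 34, 65)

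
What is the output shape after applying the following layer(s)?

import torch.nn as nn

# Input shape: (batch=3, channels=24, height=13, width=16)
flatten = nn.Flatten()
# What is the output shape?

Input shape: (3, 24, 13, 16)
Output shape: (3, 4992)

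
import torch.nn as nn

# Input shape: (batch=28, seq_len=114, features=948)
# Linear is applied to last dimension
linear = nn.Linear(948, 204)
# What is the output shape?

Input shape: (28, 114, 948)
Output shape: (28, 114, 204)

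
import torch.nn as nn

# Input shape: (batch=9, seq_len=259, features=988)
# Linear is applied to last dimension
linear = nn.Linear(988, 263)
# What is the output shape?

Input shape: (9, 259, 988)
Output shape: (9, 259, 263)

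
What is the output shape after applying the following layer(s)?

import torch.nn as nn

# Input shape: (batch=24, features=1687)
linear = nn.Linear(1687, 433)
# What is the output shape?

Input shape: (24, 1687)
Output shape: (24, 433)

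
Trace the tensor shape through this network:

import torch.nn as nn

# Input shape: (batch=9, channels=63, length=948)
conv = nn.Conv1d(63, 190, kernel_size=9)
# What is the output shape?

Input shape: (9, 63, 948)
Output shape: (9, 190, 940)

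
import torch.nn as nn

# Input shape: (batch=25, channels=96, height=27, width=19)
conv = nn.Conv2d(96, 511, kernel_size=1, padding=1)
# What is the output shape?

Input shape: (25, 96, 27, 19)
Output shape: (25, 511, 29, 21)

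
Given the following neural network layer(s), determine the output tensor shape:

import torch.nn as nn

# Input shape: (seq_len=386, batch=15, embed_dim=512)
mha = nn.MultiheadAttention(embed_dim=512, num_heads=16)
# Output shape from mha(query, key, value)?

Input shape: (386, 15, 512)
Output shape: (386, 15, 512)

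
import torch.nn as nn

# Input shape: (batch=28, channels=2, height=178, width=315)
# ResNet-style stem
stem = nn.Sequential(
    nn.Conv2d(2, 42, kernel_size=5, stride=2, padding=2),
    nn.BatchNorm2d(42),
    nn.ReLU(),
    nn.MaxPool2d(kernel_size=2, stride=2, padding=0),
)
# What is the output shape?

Input shape: (28, 2, 178, 315)
  -> after Conv2d 5x5 stride=2: (28, 42, 89, 158)
Output shape: (28, 42, 44, 79)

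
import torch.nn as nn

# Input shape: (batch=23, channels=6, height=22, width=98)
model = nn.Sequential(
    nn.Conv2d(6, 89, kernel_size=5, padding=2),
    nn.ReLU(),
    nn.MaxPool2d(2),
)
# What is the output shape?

Input shape: (23, 6, 22, 98)
  -> after Conv2d: (23, 89, 22, 98)
  -> after ReLU: (23, 89, 22, 98)
Output shape: (23, 89, 11, 49)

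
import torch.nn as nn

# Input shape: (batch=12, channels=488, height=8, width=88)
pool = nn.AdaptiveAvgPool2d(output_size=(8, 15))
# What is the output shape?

Input shape: (12, 488, 8, 88)
Output shape: (12, 488, 8, 15)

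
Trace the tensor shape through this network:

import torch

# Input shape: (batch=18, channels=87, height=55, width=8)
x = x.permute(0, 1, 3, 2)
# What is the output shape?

Input shape: (18, 87, 55, 8)
Output shape: (18, 87, 8, 55)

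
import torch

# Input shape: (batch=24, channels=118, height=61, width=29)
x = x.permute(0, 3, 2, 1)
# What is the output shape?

Input shape: (24, 118, 61, 29)
Output shape: (24, 29, 61, 118)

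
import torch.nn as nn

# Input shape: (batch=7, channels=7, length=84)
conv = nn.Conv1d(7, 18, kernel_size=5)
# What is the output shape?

Input shape: (7, 7, 84)
Output shape: (7, 18, 80)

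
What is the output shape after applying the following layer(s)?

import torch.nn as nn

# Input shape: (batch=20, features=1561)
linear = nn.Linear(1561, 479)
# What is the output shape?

Input shape: (20, 1561)
Output shape: (20, 479)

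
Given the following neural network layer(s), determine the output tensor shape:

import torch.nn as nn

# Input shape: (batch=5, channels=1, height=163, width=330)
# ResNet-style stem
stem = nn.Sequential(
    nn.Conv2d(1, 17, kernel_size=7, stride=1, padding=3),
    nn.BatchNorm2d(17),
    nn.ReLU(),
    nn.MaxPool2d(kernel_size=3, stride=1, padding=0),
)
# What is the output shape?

Input shape: (5, 1, 163, 330)
  -> after Conv2d 7x7 stride=1: (5, 17, 163, 330)
Output shape: (5, 17, 161, 328)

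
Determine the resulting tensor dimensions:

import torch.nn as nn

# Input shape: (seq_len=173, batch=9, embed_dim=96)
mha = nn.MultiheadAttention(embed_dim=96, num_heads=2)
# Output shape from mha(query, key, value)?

Input shape: (173, 9, 96)
Output shape: (173, 9, 96)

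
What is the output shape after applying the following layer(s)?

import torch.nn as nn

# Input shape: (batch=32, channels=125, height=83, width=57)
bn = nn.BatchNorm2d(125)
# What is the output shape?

Input shape: (32, 125, 83, 57)
Output shape: (32, 125, 83, 57)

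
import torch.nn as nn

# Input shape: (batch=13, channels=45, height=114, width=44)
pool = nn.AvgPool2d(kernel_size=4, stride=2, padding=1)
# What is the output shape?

Input shape: (13, 45, 114, 44)
Output shape: (13, 45, 57, 22)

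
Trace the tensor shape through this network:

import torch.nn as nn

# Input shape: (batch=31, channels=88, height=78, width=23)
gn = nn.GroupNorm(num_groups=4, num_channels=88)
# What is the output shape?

Input shape: (31, 88, 78, 23)
Output shape: (31, 88, 78, 23)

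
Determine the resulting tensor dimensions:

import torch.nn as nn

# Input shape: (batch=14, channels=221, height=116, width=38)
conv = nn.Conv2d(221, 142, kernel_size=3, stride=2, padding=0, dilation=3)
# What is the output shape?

Input shape: (14, 221, 116, 38)
Output shape: (14, 142, 55, 16)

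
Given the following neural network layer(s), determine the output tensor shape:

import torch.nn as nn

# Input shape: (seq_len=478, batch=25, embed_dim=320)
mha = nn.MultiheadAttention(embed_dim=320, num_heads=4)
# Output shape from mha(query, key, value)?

Input shape: (478, 25, 320)
Output shape: (478, 25, 320)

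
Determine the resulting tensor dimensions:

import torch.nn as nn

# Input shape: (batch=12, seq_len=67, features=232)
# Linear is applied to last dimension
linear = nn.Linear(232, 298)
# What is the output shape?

Input shape: (12, 67, 232)
Output shape: (12, 67, 298)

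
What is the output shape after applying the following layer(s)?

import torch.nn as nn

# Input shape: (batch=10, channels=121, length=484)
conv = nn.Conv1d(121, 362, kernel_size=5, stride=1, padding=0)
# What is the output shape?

Input shape: (10, 121, 484)
Output shape: (10, 362, 480)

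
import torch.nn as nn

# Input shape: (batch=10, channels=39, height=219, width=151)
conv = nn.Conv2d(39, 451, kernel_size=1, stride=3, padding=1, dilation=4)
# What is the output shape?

Input shape: (10, 39, 219, 151)
Output shape: (10, 451, 74, 51)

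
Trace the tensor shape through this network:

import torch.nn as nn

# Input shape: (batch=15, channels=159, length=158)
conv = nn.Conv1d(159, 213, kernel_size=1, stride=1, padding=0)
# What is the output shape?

Input shape: (15, 159, 158)
Output shape: (15, 213, 158)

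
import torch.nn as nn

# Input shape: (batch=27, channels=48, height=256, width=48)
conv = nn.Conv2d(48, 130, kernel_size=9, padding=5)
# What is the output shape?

Input shape: (27, 48, 256, 48)
Output shape: (27, 130, 258, 50)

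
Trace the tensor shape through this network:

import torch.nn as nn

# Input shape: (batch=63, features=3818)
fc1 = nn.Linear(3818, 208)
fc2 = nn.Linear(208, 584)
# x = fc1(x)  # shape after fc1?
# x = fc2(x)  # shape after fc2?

Input shape: (63, 3818)
  -> after fc1: (63, 208)
Output shape: (63, 584)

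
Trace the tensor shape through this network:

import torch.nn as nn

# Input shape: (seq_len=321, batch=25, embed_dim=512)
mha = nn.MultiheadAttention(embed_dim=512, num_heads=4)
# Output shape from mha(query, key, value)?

Input shape: (321, 25, 512)
Output shape: (321, 25, 512)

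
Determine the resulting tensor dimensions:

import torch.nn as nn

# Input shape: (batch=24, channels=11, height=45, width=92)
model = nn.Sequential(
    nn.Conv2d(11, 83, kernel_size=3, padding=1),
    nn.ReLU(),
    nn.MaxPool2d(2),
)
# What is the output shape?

Input shape: (24, 11, 45, 92)
  -> after Conv2d: (24, 83, 45, 92)
  -> after ReLU: (24, 83, 45, 92)
Output shape: (24, 83, 22, 46)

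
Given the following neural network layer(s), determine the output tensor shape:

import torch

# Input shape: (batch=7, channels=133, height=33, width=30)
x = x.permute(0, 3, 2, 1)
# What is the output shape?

Input shape: (7, 133, 33, 30)
Output shape: (7, 30, 33, 133)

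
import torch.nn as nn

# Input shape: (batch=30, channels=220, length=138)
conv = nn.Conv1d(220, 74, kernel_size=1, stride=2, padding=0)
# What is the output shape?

Input shape: (30, 220, 138)
Output shape: (30, 74, 69)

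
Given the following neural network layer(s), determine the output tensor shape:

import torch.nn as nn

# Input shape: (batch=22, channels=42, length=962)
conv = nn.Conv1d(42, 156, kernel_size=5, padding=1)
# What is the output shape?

Input shape: (22, 42, 962)
Output shape: (22, 156, 960)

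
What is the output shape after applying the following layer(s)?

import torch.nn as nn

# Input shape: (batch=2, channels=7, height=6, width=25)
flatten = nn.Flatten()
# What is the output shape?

Input shape: (2, 7, 6, 25)
Output shape: (2, 1050)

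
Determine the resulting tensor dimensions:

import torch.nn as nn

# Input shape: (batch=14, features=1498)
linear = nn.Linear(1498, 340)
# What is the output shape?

Input shape: (14, 1498)
Output shape: (14, 340)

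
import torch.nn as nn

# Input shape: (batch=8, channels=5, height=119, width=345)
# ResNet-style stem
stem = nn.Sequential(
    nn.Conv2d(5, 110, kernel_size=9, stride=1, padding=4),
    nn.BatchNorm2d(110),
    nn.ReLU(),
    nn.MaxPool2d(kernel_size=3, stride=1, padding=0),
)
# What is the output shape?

Input shape: (8, 5, 119, 345)
  -> after Conv2d 9x9 stride=1: (8, 110, 119, 345)
Output shape: (8, 110, 117, 343)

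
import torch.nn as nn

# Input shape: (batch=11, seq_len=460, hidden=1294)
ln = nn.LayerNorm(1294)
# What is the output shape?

Input shape: (11, 460, 1294)
Output shape: (11, 460, 1294)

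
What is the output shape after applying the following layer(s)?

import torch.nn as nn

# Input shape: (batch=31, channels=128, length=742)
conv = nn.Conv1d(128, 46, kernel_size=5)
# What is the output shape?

Input shape: (31, 128, 742)
Output shape: (31, 46, 738)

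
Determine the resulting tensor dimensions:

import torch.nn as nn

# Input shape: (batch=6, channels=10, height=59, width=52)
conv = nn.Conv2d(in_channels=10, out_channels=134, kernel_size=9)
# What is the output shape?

Input shape: (6, 10, 59, 52)
Output shape: (6, 134, 51, 44)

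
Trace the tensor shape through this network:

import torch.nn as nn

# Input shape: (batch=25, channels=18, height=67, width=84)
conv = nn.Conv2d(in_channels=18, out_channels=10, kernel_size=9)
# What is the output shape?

Input shape: (25, 18, 67, 84)
Output shape: (25, 10, 59, 76)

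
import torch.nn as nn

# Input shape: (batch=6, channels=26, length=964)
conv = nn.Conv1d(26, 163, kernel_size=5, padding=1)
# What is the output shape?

Input shape: (6, 26, 964)
Output shape: (6, 163, 962)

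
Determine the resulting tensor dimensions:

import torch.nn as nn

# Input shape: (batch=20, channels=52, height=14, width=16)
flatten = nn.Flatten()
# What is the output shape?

Input shape: (20, 52, 14, 16)
Output shape: (20, 11648)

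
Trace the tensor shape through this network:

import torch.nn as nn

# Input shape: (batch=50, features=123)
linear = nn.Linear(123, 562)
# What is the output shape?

Input shape: (50, 123)
Output shape: (50, 562)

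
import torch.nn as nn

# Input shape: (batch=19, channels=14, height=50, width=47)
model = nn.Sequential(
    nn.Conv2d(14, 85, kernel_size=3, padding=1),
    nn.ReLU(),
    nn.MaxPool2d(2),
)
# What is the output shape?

Input shape: (19, 14, 50, 47)
  -> after Conv2d: (19, 85, 50, 47)
  -> after ReLU: (19, 85, 50, 47)
Output shape: (19, 85, 25, 23)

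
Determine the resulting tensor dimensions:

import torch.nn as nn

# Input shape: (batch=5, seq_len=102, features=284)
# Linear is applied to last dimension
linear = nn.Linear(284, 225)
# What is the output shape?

Input shape: (5, 102, 284)
Output shape: (5, 102, 225)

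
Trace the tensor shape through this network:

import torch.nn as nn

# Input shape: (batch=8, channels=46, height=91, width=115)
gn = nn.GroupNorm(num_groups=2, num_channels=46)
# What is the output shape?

Input shape: (8, 46, 91, 115)
Output shape: (8, 46, 91, 115)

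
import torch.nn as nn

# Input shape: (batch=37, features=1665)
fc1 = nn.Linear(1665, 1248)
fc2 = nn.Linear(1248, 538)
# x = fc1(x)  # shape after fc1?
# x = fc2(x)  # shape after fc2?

Input shape: (37, 1665)
  -> after fc1: (37, 1248)
Output shape: (37, 538)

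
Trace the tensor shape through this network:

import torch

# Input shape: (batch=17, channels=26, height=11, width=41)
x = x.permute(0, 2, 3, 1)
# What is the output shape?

Input shape: (17, 26, 11, 41)
Output shape: (17, 11, 41, 26)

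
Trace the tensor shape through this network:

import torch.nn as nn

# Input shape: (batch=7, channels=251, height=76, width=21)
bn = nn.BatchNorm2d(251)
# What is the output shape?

Input shape: (7, 251, 76, 21)
Output shape: (7, 251, 76, 21)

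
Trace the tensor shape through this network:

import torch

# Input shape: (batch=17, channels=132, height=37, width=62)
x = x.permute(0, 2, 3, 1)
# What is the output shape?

Input shape: (17, 132, 37, 62)
Output shape: (17, 37, 62, 132)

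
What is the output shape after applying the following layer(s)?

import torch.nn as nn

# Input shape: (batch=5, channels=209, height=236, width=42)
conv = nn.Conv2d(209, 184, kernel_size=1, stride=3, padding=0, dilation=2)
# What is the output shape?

Input shape: (5, 209, 236, 42)
Output shape: (5, 184, 79, 14)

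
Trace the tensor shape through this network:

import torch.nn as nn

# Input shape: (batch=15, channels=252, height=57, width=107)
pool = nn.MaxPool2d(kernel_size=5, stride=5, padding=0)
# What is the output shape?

Input shape: (15, 252, 57, 107)
Output shape: (15, 252, 11, 21)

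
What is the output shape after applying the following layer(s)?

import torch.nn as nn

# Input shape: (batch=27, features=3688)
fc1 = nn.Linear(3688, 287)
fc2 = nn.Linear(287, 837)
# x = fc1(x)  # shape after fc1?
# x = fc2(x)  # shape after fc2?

Input shape: (27, 3688)
  -> after fc1: (27, 287)
Output shape: (27, 837)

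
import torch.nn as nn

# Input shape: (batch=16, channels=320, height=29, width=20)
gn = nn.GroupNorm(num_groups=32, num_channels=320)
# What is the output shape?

Input shape: (16, 320, 29, 20)
Output shape: (16, 320, 29, 20)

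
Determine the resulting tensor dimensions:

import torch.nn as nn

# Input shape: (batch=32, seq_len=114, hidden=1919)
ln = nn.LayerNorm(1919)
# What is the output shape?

Input shape: (32, 114, 1919)
Output shape: (32, 114, 1919)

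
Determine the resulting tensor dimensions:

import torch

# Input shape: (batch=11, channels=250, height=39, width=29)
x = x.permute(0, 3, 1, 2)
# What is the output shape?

Input shape: (11, 250, 39, 29)
Output shape: (11, 29, 250, 39)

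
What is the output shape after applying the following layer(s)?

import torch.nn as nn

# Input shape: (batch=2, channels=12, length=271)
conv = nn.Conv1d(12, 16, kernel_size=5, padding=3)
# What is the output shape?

Input shape: (2, 12, 271)
Output shape: (2, 16, 273)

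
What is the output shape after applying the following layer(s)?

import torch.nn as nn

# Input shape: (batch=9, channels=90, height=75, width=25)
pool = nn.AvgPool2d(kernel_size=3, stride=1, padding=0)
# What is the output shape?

Input shape: (9, 90, 75, 25)
Output shape: (9, 90, 73, 23)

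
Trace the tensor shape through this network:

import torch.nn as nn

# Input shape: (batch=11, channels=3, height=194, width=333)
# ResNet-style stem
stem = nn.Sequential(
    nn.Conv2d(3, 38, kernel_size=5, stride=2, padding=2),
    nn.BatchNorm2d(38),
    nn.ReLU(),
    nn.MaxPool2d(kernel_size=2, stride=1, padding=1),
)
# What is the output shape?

Input shape: (11, 3, 194, 333)
  -> after Conv2d 5x5 stride=2: (11, 38, 97, 167)
Output shape: (11, 38, 98, 168)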